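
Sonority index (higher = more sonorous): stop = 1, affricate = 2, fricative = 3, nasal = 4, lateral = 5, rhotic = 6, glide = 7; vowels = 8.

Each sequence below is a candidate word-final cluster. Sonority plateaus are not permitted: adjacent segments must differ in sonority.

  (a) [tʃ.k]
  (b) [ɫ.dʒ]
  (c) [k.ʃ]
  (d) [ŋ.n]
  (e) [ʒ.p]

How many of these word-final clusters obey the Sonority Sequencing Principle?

3

(a) [tʃ.k]: profile 2-1 — obeys.
(b) [ɫ.dʒ]: profile 5-2 — obeys.
(c) [k.ʃ]: profile 1-3 — violates.
(d) [ŋ.n]: profile 4-4 — violates.
(e) [ʒ.p]: profile 3-1 — obeys.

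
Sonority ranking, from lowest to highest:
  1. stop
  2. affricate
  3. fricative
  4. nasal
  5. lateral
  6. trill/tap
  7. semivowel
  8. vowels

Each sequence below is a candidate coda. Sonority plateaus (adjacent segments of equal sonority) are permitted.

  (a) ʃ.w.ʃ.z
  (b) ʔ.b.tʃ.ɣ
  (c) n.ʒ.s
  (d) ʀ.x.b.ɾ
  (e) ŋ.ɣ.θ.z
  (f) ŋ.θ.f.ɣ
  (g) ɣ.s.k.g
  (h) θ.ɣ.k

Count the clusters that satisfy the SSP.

5

(a) sonority 3-7-3-3: ill-formed.
(b) sonority 1-1-2-3: ill-formed.
(c) sonority 4-3-3: well-formed.
(d) sonority 6-3-1-6: ill-formed.
(e) sonority 4-3-3-3: well-formed.
(f) sonority 4-3-3-3: well-formed.
(g) sonority 3-3-1-1: well-formed.
(h) sonority 3-3-1: well-formed.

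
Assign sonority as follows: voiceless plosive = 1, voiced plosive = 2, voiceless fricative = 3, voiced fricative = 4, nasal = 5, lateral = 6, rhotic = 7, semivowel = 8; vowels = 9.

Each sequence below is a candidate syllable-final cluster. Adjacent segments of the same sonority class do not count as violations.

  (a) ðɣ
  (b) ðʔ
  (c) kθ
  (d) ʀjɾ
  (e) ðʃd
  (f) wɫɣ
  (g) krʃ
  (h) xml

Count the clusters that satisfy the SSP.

(a) ðɣ: profile 4-4 — obeys.
(b) ðʔ: profile 4-1 — obeys.
(c) kθ: profile 1-3 — violates.
(d) ʀjɾ: profile 7-8-7 — violates.
(e) ðʃd: profile 4-3-2 — obeys.
(f) wɫɣ: profile 8-6-4 — obeys.
(g) krʃ: profile 1-7-3 — violates.
(h) xml: profile 3-5-6 — violates.

4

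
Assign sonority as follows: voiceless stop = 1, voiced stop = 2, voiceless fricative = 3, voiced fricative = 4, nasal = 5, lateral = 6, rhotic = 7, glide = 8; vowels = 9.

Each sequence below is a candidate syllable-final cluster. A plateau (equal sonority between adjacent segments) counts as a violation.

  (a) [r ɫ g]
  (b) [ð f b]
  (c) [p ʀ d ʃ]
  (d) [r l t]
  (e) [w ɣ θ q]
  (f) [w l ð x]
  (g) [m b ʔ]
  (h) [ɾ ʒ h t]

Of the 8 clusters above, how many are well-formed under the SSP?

7

(a) 7-6-2 → obeys
(b) 4-3-2 → obeys
(c) 1-7-2-3 → violates
(d) 7-6-1 → obeys
(e) 8-4-3-1 → obeys
(f) 8-6-4-3 → obeys
(g) 5-2-1 → obeys
(h) 7-4-3-1 → obeys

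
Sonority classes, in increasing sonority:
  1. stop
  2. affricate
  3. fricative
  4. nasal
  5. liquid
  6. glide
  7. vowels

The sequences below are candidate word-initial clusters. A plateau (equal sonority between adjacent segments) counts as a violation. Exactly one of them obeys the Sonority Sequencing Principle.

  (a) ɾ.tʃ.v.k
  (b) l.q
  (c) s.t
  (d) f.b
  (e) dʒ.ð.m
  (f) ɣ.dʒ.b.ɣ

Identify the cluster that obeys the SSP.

(a) ɾ.tʃ.v.k: profile 5-2-3-1 — violates.
(b) l.q: profile 5-1 — violates.
(c) s.t: profile 3-1 — violates.
(d) f.b: profile 3-1 — violates.
(e) dʒ.ð.m: profile 2-3-4 — obeys.
(f) ɣ.dʒ.b.ɣ: profile 3-2-1-3 — violates.

e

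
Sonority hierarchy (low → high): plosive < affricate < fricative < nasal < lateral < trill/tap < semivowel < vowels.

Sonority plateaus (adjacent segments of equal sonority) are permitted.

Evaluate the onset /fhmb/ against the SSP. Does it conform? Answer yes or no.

/f/ — fricative, sonority 3.
/h/ — fricative, sonority 3.
/m/ — nasal, sonority 4.
/b/ — plosive, sonority 1.
The profile is 3-3-4-1. Between /m/ (4) and /b/ (1) sonority does not rise, so the cluster violates the SSP.

no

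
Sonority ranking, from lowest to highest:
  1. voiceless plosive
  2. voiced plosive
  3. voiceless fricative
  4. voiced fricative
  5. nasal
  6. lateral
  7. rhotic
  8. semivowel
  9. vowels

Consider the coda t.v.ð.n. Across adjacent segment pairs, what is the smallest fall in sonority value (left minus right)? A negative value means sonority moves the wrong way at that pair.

-3

/t/ — voiceless plosive, sonority 1.
/v/ — voiced fricative, sonority 4.
/ð/ — voiced fricative, sonority 4.
/n/ — nasal, sonority 5.
/t/→/v/: change -3.
/v/→/ð/: change +0.
/ð/→/n/: change -1.
Minimum = -3.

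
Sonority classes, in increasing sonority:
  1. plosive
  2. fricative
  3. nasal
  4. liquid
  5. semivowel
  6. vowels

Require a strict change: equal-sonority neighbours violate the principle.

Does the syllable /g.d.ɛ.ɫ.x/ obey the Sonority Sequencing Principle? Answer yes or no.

no

Onset: /g/ is a plosive (sonority 1), /d/ is a plosive (sonority 1); then the nucleus /ɛ/ (sonority 6).
Onset profile 1-1-6 — does not strictly rise throughout.
Coda: /ɫ/ is a liquid (sonority 4), /x/ is a fricative (sonority 2).
Coda profile 6-4-2 — falls from the nucleus.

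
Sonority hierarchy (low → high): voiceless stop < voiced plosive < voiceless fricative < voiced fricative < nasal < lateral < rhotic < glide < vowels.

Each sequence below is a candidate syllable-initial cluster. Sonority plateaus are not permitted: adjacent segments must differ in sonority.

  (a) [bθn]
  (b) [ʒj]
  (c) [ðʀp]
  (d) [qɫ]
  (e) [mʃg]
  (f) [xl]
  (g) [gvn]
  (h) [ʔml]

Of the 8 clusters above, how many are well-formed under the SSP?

6

(a) sonority 2-3-5: well-formed.
(b) sonority 4-8: well-formed.
(c) sonority 4-7-1: ill-formed.
(d) sonority 1-6: well-formed.
(e) sonority 5-3-2: ill-formed.
(f) sonority 3-6: well-formed.
(g) sonority 2-4-5: well-formed.
(h) sonority 1-5-6: well-formed.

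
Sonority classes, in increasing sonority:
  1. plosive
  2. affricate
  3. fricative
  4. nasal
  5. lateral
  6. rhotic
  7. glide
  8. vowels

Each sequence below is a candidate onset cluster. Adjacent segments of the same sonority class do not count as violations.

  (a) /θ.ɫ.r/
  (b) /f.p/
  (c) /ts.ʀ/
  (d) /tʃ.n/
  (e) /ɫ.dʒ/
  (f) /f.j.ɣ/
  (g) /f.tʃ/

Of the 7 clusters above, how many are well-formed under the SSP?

(a) sonority 3-5-6: well-formed.
(b) sonority 3-1: ill-formed.
(c) sonority 2-6: well-formed.
(d) sonority 2-4: well-formed.
(e) sonority 5-2: ill-formed.
(f) sonority 3-7-3: ill-formed.
(g) sonority 3-2: ill-formed.

3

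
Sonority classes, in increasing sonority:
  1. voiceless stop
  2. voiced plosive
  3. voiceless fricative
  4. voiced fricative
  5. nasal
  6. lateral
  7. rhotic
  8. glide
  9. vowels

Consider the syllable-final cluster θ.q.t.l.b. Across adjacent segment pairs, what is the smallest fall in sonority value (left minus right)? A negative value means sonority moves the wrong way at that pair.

-5

/θ/: voiceless fricative = 3.
/q/: voiceless stop = 1.
/t/: voiceless stop = 1.
/l/: lateral = 6.
/b/: voiced plosive = 2.
/θ/→/q/: change +2.
/q/→/t/: change +0.
/t/→/l/: change -5.
/l/→/b/: change +4.
Minimum = -5.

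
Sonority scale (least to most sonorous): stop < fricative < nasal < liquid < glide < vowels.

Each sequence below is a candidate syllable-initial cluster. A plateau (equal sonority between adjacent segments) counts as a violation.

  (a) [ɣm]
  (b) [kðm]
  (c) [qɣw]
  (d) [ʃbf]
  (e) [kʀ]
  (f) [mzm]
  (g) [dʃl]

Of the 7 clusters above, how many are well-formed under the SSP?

(a) sonority 2-3: well-formed.
(b) sonority 1-2-3: well-formed.
(c) sonority 1-2-5: well-formed.
(d) sonority 2-1-2: ill-formed.
(e) sonority 1-4: well-formed.
(f) sonority 3-2-3: ill-formed.
(g) sonority 1-2-4: well-formed.

5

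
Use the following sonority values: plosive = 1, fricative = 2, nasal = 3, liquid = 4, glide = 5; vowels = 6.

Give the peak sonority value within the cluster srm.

4

/s/ is a fricative (sonority 2).
/r/ is a liquid (sonority 4).
/m/ is a nasal (sonority 3).
The maximum is 4.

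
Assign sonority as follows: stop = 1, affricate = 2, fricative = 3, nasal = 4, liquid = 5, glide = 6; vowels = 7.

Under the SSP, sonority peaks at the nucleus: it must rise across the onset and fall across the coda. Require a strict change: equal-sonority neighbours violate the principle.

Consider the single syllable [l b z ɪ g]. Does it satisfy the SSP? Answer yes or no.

no

Onset: /l/ is a liquid (sonority 5), /b/ is a stop (sonority 1), /z/ is a fricative (sonority 3); then the nucleus /ɪ/ (sonority 7).
Onset profile 5-1-3-7 — does not strictly rise throughout.
Coda: /g/ is a stop (sonority 1).
Coda profile 7-1 — falls from the nucleus.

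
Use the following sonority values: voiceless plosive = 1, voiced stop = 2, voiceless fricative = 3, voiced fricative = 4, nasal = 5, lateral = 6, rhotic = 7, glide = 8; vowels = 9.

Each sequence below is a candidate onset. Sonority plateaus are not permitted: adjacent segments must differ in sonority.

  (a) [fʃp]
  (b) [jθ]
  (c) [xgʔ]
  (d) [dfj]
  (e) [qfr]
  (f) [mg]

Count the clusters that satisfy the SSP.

(a) sonority 3-3-1: ill-formed.
(b) sonority 8-3: ill-formed.
(c) sonority 3-2-1: ill-formed.
(d) sonority 2-3-8: well-formed.
(e) sonority 1-3-7: well-formed.
(f) sonority 5-2: ill-formed.

2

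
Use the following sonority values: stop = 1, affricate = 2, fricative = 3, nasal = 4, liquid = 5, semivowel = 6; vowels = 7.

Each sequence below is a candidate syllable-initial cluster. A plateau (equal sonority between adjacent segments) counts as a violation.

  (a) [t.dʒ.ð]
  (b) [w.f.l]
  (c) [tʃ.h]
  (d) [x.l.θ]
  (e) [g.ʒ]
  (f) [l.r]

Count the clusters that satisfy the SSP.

3

(a) [t.dʒ.ð]: profile 1-2-3 — obeys.
(b) [w.f.l]: profile 6-3-5 — violates.
(c) [tʃ.h]: profile 2-3 — obeys.
(d) [x.l.θ]: profile 3-5-3 — violates.
(e) [g.ʒ]: profile 1-3 — obeys.
(f) [l.r]: profile 5-5 — violates.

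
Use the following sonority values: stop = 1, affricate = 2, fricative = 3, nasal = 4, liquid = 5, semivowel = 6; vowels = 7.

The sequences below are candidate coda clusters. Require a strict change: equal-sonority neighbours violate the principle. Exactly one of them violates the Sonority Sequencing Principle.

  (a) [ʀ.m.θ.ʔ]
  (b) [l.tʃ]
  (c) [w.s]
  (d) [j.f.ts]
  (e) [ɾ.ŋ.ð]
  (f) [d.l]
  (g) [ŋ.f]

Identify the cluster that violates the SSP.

f

(a) sonority 5-4-3-1: well-formed.
(b) sonority 5-2: well-formed.
(c) sonority 6-3: well-formed.
(d) sonority 6-3-2: well-formed.
(e) sonority 5-4-3: well-formed.
(f) sonority 1-5: ill-formed.
(g) sonority 4-3: well-formed.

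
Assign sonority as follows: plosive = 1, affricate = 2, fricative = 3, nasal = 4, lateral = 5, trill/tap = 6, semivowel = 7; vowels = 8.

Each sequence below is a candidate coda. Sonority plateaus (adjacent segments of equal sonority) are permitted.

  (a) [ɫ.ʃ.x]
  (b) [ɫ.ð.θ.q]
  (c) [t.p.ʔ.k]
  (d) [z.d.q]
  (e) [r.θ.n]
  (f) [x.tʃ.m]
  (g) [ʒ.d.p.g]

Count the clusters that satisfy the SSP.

(a) sonority 5-3-3: well-formed.
(b) sonority 5-3-3-1: well-formed.
(c) sonority 1-1-1-1: well-formed.
(d) sonority 3-1-1: well-formed.
(e) sonority 6-3-4: ill-formed.
(f) sonority 3-2-4: ill-formed.
(g) sonority 3-1-1-1: well-formed.

5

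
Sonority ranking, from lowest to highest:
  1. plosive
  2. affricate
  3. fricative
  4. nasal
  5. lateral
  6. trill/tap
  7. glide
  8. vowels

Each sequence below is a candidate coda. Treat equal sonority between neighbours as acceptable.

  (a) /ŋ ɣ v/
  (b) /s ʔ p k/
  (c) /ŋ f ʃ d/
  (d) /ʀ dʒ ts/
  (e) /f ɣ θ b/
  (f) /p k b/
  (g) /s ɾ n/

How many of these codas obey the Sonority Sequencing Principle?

6

(a) /ŋ ɣ v/: profile 4-3-3 — obeys.
(b) /s ʔ p k/: profile 3-1-1-1 — obeys.
(c) /ŋ f ʃ d/: profile 4-3-3-1 — obeys.
(d) /ʀ dʒ ts/: profile 6-2-2 — obeys.
(e) /f ɣ θ b/: profile 3-3-3-1 — obeys.
(f) /p k b/: profile 1-1-1 — obeys.
(g) /s ɾ n/: profile 3-6-4 — violates.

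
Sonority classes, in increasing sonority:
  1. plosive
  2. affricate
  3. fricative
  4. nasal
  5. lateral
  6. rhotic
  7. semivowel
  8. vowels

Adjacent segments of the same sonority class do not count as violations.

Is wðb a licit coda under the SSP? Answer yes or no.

yes

/w/: semivowel = 7.
/ð/: fricative = 3.
/b/: plosive = 1.
The profile 7-3-1 strictly falls, so the coda satisfies the SSP.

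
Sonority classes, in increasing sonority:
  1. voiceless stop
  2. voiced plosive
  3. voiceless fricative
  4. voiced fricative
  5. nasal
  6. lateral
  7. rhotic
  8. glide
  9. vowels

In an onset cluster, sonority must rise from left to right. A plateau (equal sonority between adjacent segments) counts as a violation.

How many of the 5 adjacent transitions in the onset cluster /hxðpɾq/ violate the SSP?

/h/ — voiceless fricative, sonority 3.
/x/ — voiceless fricative, sonority 3.
/ð/ — voiced fricative, sonority 4.
/p/ — voiceless stop, sonority 1.
/ɾ/ — rhotic, sonority 7.
/q/ — voiceless stop, sonority 1.
/h/→/x/: 3→3 (plateau) — violation.
/x/→/ð/: 3→4 (rises) — ok.
/ð/→/p/: 4→1 (does not rise) — violation.
/p/→/ɾ/: 1→7 (rises) — ok.
/ɾ/→/q/: 7→1 (does not rise) — violation.

3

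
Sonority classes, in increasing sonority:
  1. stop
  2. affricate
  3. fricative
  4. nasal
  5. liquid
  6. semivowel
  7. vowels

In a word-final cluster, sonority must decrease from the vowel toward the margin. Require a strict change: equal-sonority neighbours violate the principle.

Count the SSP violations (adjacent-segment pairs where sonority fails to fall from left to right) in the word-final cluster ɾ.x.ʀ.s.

1

/ɾ/ is a liquid (sonority 5).
/x/ is a fricative (sonority 3).
/ʀ/ is a liquid (sonority 5).
/s/ is a fricative (sonority 3).
/ɾ/→/x/: 5→3 (falls) — ok.
/x/→/ʀ/: 3→5 (does not fall) — violation.
/ʀ/→/s/: 5→3 (falls) — ok.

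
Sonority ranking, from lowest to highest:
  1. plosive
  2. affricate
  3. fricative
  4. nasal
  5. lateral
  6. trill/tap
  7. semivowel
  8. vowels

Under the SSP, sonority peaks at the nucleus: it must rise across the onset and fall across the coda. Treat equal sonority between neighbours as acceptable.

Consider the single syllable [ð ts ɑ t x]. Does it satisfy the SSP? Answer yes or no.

no

Onset: /ð/ is a fricative (sonority 3), /ts/ is an affricate (sonority 2); then the nucleus /ɑ/ (sonority 8).
Onset profile 3-2-8 — does not rise throughout.
Coda: /t/ is a plosive (sonority 1), /x/ is a fricative (sonority 3).
Coda profile 8-1-3 — does not fall throughout.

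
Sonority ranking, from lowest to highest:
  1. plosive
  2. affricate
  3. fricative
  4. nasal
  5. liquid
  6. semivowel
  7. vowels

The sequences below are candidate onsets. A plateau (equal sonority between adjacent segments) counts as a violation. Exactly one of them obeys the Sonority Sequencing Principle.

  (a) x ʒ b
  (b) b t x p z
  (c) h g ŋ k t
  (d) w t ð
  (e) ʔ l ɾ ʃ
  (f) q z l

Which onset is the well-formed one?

(a) sonority 3-3-1: ill-formed.
(b) sonority 1-1-3-1-3: ill-formed.
(c) sonority 3-1-4-1-1: ill-formed.
(d) sonority 6-1-3: ill-formed.
(e) sonority 1-5-5-3: ill-formed.
(f) sonority 1-3-5: well-formed.

f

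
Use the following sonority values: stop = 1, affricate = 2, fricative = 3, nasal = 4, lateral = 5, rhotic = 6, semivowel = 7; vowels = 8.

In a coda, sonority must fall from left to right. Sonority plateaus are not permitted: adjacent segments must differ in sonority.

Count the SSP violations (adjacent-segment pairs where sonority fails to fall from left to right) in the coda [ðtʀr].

/ð/ — fricative, sonority 3.
/t/ — stop, sonority 1.
/ʀ/ — rhotic, sonority 6.
/r/ — rhotic, sonority 6.
/ð/→/t/: 3→1 (falls) — ok.
/t/→/ʀ/: 1→6 (does not fall) — violation.
/ʀ/→/r/: 6→6 (plateau) — violation.

2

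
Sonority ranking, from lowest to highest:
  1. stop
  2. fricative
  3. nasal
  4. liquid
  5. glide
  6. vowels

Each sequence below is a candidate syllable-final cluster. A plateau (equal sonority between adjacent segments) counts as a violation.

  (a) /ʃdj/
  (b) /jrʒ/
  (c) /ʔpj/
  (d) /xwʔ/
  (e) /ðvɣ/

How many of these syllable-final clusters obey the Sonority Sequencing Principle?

(a) sonority 2-1-5: ill-formed.
(b) sonority 5-4-2: well-formed.
(c) sonority 1-1-5: ill-formed.
(d) sonority 2-5-1: ill-formed.
(e) sonority 2-2-2: ill-formed.

1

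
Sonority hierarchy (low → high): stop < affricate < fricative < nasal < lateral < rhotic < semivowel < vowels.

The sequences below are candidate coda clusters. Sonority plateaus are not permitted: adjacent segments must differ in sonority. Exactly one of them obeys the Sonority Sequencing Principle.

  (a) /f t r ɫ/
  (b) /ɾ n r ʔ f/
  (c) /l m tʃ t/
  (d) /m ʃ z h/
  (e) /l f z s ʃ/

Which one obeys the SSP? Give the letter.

(a) 3-1-6-5 → violates
(b) 6-4-6-1-3 → violates
(c) 5-4-2-1 → obeys
(d) 4-3-3-3 → violates
(e) 5-3-3-3-3 → violates

c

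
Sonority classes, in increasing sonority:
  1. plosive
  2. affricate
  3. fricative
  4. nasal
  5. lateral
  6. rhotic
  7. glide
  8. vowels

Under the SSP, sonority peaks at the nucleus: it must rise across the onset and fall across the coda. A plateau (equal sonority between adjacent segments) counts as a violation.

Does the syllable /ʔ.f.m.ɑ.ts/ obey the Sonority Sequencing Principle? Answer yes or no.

Onset: /ʔ/ is a plosive (sonority 1), /f/ is a fricative (sonority 3), /m/ is a nasal (sonority 4); then the nucleus /ɑ/ (sonority 8).
Onset profile 1-3-4-8 — rises to the nucleus.
Coda: /ts/ is an affricate (sonority 2).
Coda profile 8-2 — falls from the nucleus.

yes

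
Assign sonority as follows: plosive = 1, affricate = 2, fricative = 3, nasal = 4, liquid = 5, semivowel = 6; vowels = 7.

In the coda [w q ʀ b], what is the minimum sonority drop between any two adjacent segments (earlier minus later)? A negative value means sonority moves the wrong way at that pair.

/w/: semivowel = 6.
/q/: plosive = 1.
/ʀ/: liquid = 5.
/b/: plosive = 1.
/w/→/q/: change +5.
/q/→/ʀ/: change -4.
/ʀ/→/b/: change +4.
Minimum = -4.

-4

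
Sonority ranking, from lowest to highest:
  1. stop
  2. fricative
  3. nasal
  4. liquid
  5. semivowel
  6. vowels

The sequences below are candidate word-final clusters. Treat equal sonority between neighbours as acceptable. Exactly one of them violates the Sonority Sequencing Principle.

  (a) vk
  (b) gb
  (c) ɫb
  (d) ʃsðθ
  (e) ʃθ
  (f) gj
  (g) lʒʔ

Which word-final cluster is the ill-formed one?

f

(a) sonority 2-1: well-formed.
(b) sonority 1-1: well-formed.
(c) sonority 4-1: well-formed.
(d) sonority 2-2-2-2: well-formed.
(e) sonority 2-2: well-formed.
(f) sonority 1-5: ill-formed.
(g) sonority 4-2-1: well-formed.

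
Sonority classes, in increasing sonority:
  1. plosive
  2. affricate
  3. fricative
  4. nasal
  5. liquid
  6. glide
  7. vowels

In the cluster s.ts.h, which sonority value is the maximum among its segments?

3

/s/ is a fricative (sonority 3).
/ts/ is an affricate (sonority 2).
/h/ is a fricative (sonority 3).
The maximum is 3.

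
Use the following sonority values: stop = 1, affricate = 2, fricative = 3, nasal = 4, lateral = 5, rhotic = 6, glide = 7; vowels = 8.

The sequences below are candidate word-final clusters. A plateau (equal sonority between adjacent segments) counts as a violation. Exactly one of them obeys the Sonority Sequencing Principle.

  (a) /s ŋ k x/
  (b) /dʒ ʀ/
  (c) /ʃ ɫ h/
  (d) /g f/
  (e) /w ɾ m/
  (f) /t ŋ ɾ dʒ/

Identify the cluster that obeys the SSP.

(a) sonority 3-4-1-3: ill-formed.
(b) sonority 2-6: ill-formed.
(c) sonority 3-5-3: ill-formed.
(d) sonority 1-3: ill-formed.
(e) sonority 7-6-4: well-formed.
(f) sonority 1-4-6-2: ill-formed.

e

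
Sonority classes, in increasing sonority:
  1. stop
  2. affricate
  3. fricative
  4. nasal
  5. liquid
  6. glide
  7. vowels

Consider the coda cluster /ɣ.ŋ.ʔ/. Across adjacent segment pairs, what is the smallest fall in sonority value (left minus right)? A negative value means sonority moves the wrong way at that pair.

-1

/ɣ/ — fricative, sonority 3.
/ŋ/ — nasal, sonority 4.
/ʔ/ — stop, sonority 1.
/ɣ/→/ŋ/: change -1.
/ŋ/→/ʔ/: change +3.
Minimum = -1.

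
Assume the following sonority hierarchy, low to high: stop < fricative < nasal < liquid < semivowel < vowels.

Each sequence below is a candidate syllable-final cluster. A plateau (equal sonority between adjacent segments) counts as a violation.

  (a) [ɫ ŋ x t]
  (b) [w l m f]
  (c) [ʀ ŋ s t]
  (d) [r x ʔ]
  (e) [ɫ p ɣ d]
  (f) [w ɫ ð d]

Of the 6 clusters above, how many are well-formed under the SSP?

5

(a) 4-3-2-1 → obeys
(b) 5-4-3-2 → obeys
(c) 4-3-2-1 → obeys
(d) 4-2-1 → obeys
(e) 4-1-2-1 → violates
(f) 5-4-2-1 → obeys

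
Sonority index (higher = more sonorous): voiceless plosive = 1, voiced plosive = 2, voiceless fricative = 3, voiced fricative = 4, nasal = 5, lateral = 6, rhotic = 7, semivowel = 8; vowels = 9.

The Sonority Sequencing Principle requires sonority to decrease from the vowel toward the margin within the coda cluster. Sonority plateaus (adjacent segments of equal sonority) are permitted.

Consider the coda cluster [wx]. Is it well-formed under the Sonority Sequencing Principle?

/w/ — semivowel, sonority 8.
/x/ — voiceless fricative, sonority 3.
The profile 8-3 strictly falls, so the coda cluster satisfies the SSP.

yes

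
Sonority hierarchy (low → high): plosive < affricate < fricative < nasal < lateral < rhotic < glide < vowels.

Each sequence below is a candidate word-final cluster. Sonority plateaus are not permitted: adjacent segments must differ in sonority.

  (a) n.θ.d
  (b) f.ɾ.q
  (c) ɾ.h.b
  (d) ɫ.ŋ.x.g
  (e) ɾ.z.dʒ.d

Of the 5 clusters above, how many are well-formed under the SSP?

(a) sonority 4-3-1: well-formed.
(b) sonority 3-6-1: ill-formed.
(c) sonority 6-3-1: well-formed.
(d) sonority 5-4-3-1: well-formed.
(e) sonority 6-3-2-1: well-formed.

4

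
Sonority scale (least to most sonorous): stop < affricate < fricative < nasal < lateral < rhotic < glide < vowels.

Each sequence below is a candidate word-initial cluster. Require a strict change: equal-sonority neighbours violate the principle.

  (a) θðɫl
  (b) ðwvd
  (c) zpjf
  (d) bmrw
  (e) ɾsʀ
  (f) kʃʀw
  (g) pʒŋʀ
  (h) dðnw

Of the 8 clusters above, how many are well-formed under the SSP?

(a) θðɫl: profile 3-3-5-5 — violates.
(b) ðwvd: profile 3-7-3-1 — violates.
(c) zpjf: profile 3-1-7-3 — violates.
(d) bmrw: profile 1-4-6-7 — obeys.
(e) ɾsʀ: profile 6-3-6 — violates.
(f) kʃʀw: profile 1-3-6-7 — obeys.
(g) pʒŋʀ: profile 1-3-4-6 — obeys.
(h) dðnw: profile 1-3-4-7 — obeys.

4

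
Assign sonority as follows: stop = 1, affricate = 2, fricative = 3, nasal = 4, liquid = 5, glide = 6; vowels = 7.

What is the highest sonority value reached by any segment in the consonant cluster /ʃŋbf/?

4

/ʃ/ is a fricative (sonority 3).
/ŋ/ is a nasal (sonority 4).
/b/ is a stop (sonority 1).
/f/ is a fricative (sonority 3).
The maximum is 4.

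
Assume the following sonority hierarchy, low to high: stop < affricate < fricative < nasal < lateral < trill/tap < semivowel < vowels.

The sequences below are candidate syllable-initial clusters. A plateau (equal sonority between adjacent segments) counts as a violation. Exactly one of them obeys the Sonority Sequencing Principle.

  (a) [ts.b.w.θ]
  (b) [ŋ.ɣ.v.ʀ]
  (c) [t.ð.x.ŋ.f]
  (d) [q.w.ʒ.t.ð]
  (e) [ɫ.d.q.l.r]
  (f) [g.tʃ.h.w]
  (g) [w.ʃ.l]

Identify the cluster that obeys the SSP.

f

(a) 2-1-7-3 → violates
(b) 4-3-3-6 → violates
(c) 1-3-3-4-3 → violates
(d) 1-7-3-1-3 → violates
(e) 5-1-1-5-6 → violates
(f) 1-2-3-7 → obeys
(g) 7-3-5 → violates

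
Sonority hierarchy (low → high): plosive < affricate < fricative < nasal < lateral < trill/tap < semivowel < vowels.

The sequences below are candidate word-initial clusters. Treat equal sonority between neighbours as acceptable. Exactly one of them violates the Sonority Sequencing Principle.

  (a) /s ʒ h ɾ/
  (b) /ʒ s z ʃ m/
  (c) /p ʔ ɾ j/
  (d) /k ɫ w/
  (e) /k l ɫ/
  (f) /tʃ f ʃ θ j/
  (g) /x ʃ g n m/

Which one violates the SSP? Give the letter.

g

(a) 3-3-3-6 → obeys
(b) 3-3-3-3-4 → obeys
(c) 1-1-6-7 → obeys
(d) 1-5-7 → obeys
(e) 1-5-5 → obeys
(f) 2-3-3-3-7 → obeys
(g) 3-3-1-4-4 → violates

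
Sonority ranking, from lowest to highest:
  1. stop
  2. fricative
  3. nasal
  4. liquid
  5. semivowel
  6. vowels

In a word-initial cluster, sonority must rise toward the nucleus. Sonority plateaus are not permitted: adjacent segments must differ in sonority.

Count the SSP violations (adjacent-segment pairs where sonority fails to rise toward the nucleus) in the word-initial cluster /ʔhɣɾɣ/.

2

/ʔ/ is a stop (sonority 1).
/h/ is a fricative (sonority 2).
/ɣ/ is a fricative (sonority 2).
/ɾ/ is a liquid (sonority 4).
/ɣ/ is a fricative (sonority 2).
/ʔ/→/h/: 1→2 (rises) — ok.
/h/→/ɣ/: 2→2 (plateau) — violation.
/ɣ/→/ɾ/: 2→4 (rises) — ok.
/ɾ/→/ɣ/: 4→2 (does not rise) — violation.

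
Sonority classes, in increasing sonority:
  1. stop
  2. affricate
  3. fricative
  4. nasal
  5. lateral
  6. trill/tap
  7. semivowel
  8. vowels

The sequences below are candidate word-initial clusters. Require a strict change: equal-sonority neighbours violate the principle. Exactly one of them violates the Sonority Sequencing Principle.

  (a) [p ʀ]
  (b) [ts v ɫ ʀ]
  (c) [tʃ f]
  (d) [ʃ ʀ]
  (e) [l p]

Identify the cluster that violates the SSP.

(a) [p ʀ]: profile 1-6 — obeys.
(b) [ts v ɫ ʀ]: profile 2-3-5-6 — obeys.
(c) [tʃ f]: profile 2-3 — obeys.
(d) [ʃ ʀ]: profile 3-6 — obeys.
(e) [l p]: profile 5-1 — violates.

e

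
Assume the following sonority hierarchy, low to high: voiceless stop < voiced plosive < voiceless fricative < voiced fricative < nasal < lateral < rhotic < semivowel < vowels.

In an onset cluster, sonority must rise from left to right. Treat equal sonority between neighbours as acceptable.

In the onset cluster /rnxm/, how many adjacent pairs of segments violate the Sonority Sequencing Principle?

2

/r/ is a rhotic (sonority 7).
/n/ is a nasal (sonority 5).
/x/ is a voiceless fricative (sonority 3).
/m/ is a nasal (sonority 5).
/r/→/n/: 7→5 (does not rise) — violation.
/n/→/x/: 5→3 (does not rise) — violation.
/x/→/m/: 3→5 (rises) — ok.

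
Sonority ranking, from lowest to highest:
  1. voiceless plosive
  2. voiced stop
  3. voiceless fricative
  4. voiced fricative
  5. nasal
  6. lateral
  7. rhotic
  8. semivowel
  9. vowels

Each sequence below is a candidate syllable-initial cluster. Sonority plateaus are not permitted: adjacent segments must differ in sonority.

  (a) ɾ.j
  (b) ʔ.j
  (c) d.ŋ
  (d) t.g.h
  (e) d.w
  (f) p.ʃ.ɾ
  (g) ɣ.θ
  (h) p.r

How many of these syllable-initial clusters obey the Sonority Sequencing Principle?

(a) sonority 7-8: well-formed.
(b) sonority 1-8: well-formed.
(c) sonority 2-5: well-formed.
(d) sonority 1-2-3: well-formed.
(e) sonority 2-8: well-formed.
(f) sonority 1-3-7: well-formed.
(g) sonority 4-3: ill-formed.
(h) sonority 1-7: well-formed.

7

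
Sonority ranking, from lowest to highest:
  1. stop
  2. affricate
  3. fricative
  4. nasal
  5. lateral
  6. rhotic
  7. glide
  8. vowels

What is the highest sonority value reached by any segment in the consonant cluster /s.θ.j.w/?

/s/: fricative = 3.
/θ/: fricative = 3.
/j/: glide = 7.
/w/: glide = 7.
The maximum is 7.

7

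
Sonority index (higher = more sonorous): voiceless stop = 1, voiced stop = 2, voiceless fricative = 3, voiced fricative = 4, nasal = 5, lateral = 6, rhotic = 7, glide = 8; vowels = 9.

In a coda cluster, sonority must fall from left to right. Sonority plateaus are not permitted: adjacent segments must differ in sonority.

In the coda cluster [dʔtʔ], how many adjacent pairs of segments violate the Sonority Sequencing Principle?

2

/d/ is a voiced stop (sonority 2).
/ʔ/ is a voiceless stop (sonority 1).
/t/ is a voiceless stop (sonority 1).
/ʔ/ is a voiceless stop (sonority 1).
/d/→/ʔ/: 2→1 (falls) — ok.
/ʔ/→/t/: 1→1 (plateau) — violation.
/t/→/ʔ/: 1→1 (plateau) — violation.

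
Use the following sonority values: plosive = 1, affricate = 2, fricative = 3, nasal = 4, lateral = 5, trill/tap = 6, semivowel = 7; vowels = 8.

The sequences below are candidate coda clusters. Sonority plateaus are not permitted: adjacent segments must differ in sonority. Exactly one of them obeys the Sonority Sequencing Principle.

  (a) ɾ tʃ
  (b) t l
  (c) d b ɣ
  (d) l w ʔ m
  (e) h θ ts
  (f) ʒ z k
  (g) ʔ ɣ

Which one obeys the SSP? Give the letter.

a

(a) sonority 6-2: well-formed.
(b) sonority 1-5: ill-formed.
(c) sonority 1-1-3: ill-formed.
(d) sonority 5-7-1-4: ill-formed.
(e) sonority 3-3-2: ill-formed.
(f) sonority 3-3-1: ill-formed.
(g) sonority 1-3: ill-formed.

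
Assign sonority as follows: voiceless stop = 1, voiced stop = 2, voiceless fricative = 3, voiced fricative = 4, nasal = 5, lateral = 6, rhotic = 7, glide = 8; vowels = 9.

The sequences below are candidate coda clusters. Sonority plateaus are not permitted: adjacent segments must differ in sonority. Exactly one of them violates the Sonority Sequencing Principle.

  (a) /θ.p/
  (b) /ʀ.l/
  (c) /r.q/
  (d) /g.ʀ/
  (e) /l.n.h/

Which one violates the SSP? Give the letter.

(a) sonority 3-1: well-formed.
(b) sonority 7-6: well-formed.
(c) sonority 7-1: well-formed.
(d) sonority 2-7: ill-formed.
(e) sonority 6-5-3: well-formed.

d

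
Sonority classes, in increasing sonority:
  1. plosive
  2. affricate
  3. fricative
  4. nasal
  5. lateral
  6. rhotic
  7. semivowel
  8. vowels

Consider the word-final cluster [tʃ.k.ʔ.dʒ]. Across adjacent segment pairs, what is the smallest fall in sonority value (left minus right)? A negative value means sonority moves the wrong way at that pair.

/tʃ/ is an affricate (sonority 2).
/k/ is a plosive (sonority 1).
/ʔ/ is a plosive (sonority 1).
/dʒ/ is an affricate (sonority 2).
/tʃ/→/k/: change +1.
/k/→/ʔ/: change +0.
/ʔ/→/dʒ/: change -1.
Minimum = -1.

-1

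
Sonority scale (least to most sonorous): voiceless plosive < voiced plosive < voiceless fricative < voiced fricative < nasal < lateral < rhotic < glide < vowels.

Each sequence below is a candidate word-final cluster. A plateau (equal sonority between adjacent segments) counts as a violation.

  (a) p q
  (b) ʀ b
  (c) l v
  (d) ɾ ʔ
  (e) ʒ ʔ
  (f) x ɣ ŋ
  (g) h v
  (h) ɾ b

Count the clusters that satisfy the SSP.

(a) p q: profile 1-1 — violates.
(b) ʀ b: profile 7-2 — obeys.
(c) l v: profile 6-4 — obeys.
(d) ɾ ʔ: profile 7-1 — obeys.
(e) ʒ ʔ: profile 4-1 — obeys.
(f) x ɣ ŋ: profile 3-4-5 — violates.
(g) h v: profile 3-4 — violates.
(h) ɾ b: profile 7-2 — obeys.

5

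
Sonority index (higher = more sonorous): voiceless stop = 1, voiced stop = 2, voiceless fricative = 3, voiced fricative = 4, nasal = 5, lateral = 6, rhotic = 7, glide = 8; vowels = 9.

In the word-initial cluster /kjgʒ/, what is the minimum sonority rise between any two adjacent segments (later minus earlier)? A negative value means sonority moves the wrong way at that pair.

/k/: voiceless stop = 1.
/j/: glide = 8.
/g/: voiced stop = 2.
/ʒ/: voiced fricative = 4.
/k/→/j/: change +7.
/j/→/g/: change -6.
/g/→/ʒ/: change +2.
Minimum = -6.

-6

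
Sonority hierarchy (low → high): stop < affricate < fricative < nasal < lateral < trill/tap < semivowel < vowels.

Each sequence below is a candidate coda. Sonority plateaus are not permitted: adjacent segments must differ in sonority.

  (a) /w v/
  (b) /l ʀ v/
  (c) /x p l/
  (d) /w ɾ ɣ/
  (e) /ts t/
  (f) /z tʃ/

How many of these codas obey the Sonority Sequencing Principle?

4

(a) sonority 7-3: well-formed.
(b) sonority 5-6-3: ill-formed.
(c) sonority 3-1-5: ill-formed.
(d) sonority 7-6-3: well-formed.
(e) sonority 2-1: well-formed.
(f) sonority 3-2: well-formed.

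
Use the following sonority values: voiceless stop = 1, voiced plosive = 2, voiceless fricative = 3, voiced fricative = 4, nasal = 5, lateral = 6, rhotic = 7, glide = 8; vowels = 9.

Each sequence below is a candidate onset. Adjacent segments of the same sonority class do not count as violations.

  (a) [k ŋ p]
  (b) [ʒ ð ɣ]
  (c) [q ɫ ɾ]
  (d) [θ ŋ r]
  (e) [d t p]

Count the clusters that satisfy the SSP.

(a) sonority 1-5-1: ill-formed.
(b) sonority 4-4-4: well-formed.
(c) sonority 1-6-7: well-formed.
(d) sonority 3-5-7: well-formed.
(e) sonority 2-1-1: ill-formed.

3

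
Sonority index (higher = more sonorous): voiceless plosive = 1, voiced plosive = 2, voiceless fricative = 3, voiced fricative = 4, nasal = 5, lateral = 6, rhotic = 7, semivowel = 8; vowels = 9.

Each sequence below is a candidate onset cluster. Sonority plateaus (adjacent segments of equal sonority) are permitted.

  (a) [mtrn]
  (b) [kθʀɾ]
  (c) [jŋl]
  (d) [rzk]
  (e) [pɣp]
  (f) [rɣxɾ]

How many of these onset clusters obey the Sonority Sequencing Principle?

(a) 5-1-7-5 → violates
(b) 1-3-7-7 → obeys
(c) 8-5-6 → violates
(d) 7-4-1 → violates
(e) 1-4-1 → violates
(f) 7-4-3-7 → violates

1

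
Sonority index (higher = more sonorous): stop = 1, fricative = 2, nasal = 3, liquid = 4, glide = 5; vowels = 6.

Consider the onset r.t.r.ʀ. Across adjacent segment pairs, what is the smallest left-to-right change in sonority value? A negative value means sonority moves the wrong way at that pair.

-3

/r/ — liquid, sonority 4.
/t/ — stop, sonority 1.
/r/ — liquid, sonority 4.
/ʀ/ — liquid, sonority 4.
/r/→/t/: change -3.
/t/→/r/: change +3.
/r/→/ʀ/: change +0.
Minimum = -3.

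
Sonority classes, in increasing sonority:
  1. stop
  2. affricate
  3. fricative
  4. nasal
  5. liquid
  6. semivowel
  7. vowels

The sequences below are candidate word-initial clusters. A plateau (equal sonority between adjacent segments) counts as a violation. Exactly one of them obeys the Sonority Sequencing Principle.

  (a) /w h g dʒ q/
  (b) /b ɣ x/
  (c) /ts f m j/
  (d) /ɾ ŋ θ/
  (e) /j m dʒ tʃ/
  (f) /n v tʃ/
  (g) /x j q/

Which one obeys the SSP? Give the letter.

(a) 6-3-1-2-1 → violates
(b) 1-3-3 → violates
(c) 2-3-4-6 → obeys
(d) 5-4-3 → violates
(e) 6-4-2-2 → violates
(f) 4-3-2 → violates
(g) 3-6-1 → violates

c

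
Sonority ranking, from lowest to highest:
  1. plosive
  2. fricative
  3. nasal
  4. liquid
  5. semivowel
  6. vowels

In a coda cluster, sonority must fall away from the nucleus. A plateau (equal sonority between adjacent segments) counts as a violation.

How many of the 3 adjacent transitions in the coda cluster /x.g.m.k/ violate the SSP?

1

/x/ is a fricative (sonority 2).
/g/ is a plosive (sonority 1).
/m/ is a nasal (sonority 3).
/k/ is a plosive (sonority 1).
/x/→/g/: 2→1 (falls) — ok.
/g/→/m/: 1→3 (does not fall) — violation.
/m/→/k/: 3→1 (falls) — ok.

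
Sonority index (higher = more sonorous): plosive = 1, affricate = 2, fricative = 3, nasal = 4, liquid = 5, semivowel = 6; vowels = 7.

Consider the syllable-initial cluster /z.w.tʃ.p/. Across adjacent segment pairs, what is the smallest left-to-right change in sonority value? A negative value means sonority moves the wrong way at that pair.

/z/ is a fricative (sonority 3).
/w/ is a semivowel (sonority 6).
/tʃ/ is an affricate (sonority 2).
/p/ is a plosive (sonority 1).
/z/→/w/: change +3.
/w/→/tʃ/: change -4.
/tʃ/→/p/: change -1.
Minimum = -4.

-4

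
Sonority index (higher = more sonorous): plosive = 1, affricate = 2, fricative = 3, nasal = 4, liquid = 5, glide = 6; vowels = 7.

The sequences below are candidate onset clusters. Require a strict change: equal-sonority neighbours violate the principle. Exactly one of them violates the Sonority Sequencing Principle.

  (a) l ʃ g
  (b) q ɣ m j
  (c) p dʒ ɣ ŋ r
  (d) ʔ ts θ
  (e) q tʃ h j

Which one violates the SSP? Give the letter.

(a) 5-3-1 → violates
(b) 1-3-4-6 → obeys
(c) 1-2-3-4-5 → obeys
(d) 1-2-3 → obeys
(e) 1-2-3-6 → obeys

a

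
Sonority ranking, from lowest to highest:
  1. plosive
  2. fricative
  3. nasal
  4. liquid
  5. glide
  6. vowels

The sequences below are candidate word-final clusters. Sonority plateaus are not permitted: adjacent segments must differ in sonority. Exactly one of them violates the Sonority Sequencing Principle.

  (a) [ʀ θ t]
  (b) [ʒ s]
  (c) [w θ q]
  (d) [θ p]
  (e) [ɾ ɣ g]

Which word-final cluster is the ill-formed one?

(a) [ʀ θ t]: profile 4-2-1 — obeys.
(b) [ʒ s]: profile 2-2 — violates.
(c) [w θ q]: profile 5-2-1 — obeys.
(d) [θ p]: profile 2-1 — obeys.
(e) [ɾ ɣ g]: profile 4-2-1 — obeys.

b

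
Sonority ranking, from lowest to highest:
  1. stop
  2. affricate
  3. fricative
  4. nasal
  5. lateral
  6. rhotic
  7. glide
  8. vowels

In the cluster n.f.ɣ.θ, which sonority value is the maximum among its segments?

4

/n/ — nasal, sonority 4.
/f/ — fricative, sonority 3.
/ɣ/ — fricative, sonority 3.
/θ/ — fricative, sonority 3.
The maximum is 4.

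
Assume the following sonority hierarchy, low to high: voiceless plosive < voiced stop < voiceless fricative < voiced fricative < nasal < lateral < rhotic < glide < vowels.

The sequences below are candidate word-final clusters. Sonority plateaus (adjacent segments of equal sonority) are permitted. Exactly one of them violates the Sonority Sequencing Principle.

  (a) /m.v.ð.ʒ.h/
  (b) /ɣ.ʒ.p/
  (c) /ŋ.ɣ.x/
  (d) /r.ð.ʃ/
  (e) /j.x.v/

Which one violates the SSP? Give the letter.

e

(a) /m.v.ð.ʒ.h/: profile 5-4-4-4-3 — obeys.
(b) /ɣ.ʒ.p/: profile 4-4-1 — obeys.
(c) /ŋ.ɣ.x/: profile 5-4-3 — obeys.
(d) /r.ð.ʃ/: profile 7-4-3 — obeys.
(e) /j.x.v/: profile 8-3-4 — violates.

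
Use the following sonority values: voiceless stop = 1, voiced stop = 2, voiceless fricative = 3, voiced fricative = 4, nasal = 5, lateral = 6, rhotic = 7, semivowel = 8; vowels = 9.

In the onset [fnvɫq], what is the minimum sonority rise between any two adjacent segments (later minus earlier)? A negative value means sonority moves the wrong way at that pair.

/f/: voiceless fricative = 3.
/n/: nasal = 5.
/v/: voiced fricative = 4.
/ɫ/: lateral = 6.
/q/: voiceless stop = 1.
/f/→/n/: change +2.
/n/→/v/: change -1.
/v/→/ɫ/: change +2.
/ɫ/→/q/: change -5.
Minimum = -5.

-5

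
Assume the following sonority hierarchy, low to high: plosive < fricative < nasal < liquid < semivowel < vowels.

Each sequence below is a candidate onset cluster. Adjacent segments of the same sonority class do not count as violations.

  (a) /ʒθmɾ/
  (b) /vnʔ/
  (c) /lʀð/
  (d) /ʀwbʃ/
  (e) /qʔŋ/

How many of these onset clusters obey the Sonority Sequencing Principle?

(a) /ʒθmɾ/: profile 2-2-3-4 — obeys.
(b) /vnʔ/: profile 2-3-1 — violates.
(c) /lʀð/: profile 4-4-2 — violates.
(d) /ʀwbʃ/: profile 4-5-1-2 — violates.
(e) /qʔŋ/: profile 1-1-3 — obeys.

2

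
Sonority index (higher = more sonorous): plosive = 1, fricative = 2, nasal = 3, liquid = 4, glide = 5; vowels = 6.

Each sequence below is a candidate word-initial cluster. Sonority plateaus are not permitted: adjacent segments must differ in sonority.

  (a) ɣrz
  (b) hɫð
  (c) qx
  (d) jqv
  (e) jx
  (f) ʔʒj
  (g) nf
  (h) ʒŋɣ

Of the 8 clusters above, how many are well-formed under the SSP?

2

(a) 2-4-2 → violates
(b) 2-4-2 → violates
(c) 1-2 → obeys
(d) 5-1-2 → violates
(e) 5-2 → violates
(f) 1-2-5 → obeys
(g) 3-2 → violates
(h) 2-3-2 → violates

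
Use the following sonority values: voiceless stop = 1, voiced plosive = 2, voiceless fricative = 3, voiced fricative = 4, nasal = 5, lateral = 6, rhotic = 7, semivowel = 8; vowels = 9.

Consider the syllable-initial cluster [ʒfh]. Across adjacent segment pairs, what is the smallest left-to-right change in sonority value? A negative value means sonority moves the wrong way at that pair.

-1

/ʒ/ — voiced fricative, sonority 4.
/f/ — voiceless fricative, sonority 3.
/h/ — voiceless fricative, sonority 3.
/ʒ/→/f/: change -1.
/f/→/h/: change +0.
Minimum = -1.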